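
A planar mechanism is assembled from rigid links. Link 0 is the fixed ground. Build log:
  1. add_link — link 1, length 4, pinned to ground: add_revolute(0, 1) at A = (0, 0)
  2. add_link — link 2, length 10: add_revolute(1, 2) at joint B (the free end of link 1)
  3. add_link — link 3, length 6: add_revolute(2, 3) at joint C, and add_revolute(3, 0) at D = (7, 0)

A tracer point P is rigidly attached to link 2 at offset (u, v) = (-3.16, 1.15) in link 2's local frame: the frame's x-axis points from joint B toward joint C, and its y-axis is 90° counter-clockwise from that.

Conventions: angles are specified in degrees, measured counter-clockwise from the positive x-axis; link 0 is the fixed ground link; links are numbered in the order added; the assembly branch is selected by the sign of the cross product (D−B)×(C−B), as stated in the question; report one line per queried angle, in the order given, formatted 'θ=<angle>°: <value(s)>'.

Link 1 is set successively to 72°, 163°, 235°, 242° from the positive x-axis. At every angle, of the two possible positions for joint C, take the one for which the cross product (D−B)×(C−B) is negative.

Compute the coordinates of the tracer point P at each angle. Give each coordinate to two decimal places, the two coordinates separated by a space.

A=(0,0), D=(7.00,0)
θ=72°: B = A + 4.00·(cos72°, sin72°) = (1.2361, 3.8042)
θ=72°: |BD| = 6.9062
θ=72°: circle(B,10.00) ∩ circle(D,6.00): a=8.0866, h=5.8827
θ=72°:   candidates: C₊=(11.2257,4.2595) cross=40.627; C₋=(4.7448,-5.5600) cross=-40.627
θ=72°:   branch - wants cross < 0 → take C=(4.7448,-5.5600) (cross=-40.627)
θ=72°: ex = (C−B)/|BC| = (0.3509,-0.9364); ey = (0.9364,0.3509)
θ=72°: P = B + -3.16·ex + 1.15·ey = (1.2042,7.1668)
θ=163°: B = A + 4.00·(cos163°, sin163°) = (-3.8252, 1.1695)
θ=163°: |BD| = 10.8882
θ=163°: circle(B,10.00) ∩ circle(D,6.00): a=8.3831, h=5.4520
θ=163°:   candidates: C₊=(5.0949,5.6895) cross=59.362; C₋=(3.9238,-5.1514) cross=-59.362
θ=163°:   branch - wants cross < 0 → take C=(3.9238,-5.1514) (cross=-59.362)
θ=163°: ex = (C−B)/|BC| = (0.7749,-0.6321); ey = (0.6321,0.7749)
θ=163°: P = B + -3.16·ex + 1.15·ey = (-5.5470,4.0580)
θ=235°: B = A + 4.00·(cos235°, sin235°) = (-2.2943, -3.2766)
θ=235°: |BD| = 9.8550
θ=235°: circle(B,10.00) ∩ circle(D,6.00): a=8.1746, h=5.7599
θ=235°:   candidates: C₊=(3.5001,4.8735) cross=56.763; C₋=(7.3303,-5.9909) cross=-56.763
θ=235°:   branch - wants cross < 0 → take C=(7.3303,-5.9909) (cross=-56.763)
θ=235°: ex = (C−B)/|BC| = (0.9625,-0.2714); ey = (0.2714,0.9625)
θ=235°: P = B + -3.16·ex + 1.15·ey = (-5.0235,-1.3121)
θ=242°: B = A + 4.00·(cos242°, sin242°) = (-1.8779, -3.5318)
θ=242°: |BD| = 9.5546
θ=242°: circle(B,10.00) ∩ circle(D,6.00): a=8.1265, h=5.8276
θ=242°:   candidates: C₊=(3.5189,4.8869) cross=55.680; C₋=(7.8271,-5.9427) cross=-55.680
θ=242°:   branch - wants cross < 0 → take C=(7.8271,-5.9427) (cross=-55.680)
θ=242°: ex = (C−B)/|BC| = (0.9705,-0.2411); ey = (0.2411,0.9705)
θ=242°: P = B + -3.16·ex + 1.15·ey = (-4.6674,-1.6539)

θ=72°: 1.20 7.17
θ=163°: -5.55 4.06
θ=235°: -5.02 -1.31
θ=242°: -4.67 -1.65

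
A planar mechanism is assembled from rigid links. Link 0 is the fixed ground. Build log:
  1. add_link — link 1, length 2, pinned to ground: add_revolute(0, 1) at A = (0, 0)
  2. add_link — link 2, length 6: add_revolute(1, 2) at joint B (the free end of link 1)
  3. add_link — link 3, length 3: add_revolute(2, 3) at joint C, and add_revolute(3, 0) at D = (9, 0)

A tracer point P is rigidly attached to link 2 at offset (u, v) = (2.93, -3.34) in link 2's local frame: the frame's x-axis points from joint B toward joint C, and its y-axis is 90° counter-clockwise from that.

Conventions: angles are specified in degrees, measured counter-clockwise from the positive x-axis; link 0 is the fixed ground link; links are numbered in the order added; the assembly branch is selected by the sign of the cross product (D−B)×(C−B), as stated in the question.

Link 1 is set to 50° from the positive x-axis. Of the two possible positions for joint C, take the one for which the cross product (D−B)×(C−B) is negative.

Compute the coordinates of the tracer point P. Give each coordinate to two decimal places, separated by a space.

A=(0,0), D=(9.00,0)
B = A + 2.00·(cos50°, sin50°) = (1.2856, 1.5321)
|BD| = 7.8651
circle(B,6.00) ∩ circle(D,3.00): a=5.6490, h=2.0221
  candidates: C₊=(7.2203,2.4151) cross=15.904; C₋=(6.4325,-1.5517) cross=-15.904
  branch - wants cross < 0 → take C=(6.4325,-1.5517) (cross=-15.904)
ex = (C−B)/|BC| = (0.8578,-0.5140); ey = (0.5140,0.8578)
P = B + 2.93·ex + -3.34·ey = (2.0823,-2.8389)

2.08 -2.84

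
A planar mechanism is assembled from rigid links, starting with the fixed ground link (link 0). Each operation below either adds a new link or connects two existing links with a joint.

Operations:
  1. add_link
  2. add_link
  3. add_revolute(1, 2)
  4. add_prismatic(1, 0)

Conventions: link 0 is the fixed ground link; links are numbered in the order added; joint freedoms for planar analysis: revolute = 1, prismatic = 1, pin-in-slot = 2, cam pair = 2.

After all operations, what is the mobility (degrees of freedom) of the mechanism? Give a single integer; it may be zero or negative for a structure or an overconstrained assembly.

(L,J1,J2)=(1,0,0); link0 fixed
link1: (2,0,0)
link2: (3,0,0)
R 1-2 [J1]: (3,1,0)
P 1-0 [J1]: (3,2,0)
Grübler: 3·2 − 2·2 − 0 = 2

M = 2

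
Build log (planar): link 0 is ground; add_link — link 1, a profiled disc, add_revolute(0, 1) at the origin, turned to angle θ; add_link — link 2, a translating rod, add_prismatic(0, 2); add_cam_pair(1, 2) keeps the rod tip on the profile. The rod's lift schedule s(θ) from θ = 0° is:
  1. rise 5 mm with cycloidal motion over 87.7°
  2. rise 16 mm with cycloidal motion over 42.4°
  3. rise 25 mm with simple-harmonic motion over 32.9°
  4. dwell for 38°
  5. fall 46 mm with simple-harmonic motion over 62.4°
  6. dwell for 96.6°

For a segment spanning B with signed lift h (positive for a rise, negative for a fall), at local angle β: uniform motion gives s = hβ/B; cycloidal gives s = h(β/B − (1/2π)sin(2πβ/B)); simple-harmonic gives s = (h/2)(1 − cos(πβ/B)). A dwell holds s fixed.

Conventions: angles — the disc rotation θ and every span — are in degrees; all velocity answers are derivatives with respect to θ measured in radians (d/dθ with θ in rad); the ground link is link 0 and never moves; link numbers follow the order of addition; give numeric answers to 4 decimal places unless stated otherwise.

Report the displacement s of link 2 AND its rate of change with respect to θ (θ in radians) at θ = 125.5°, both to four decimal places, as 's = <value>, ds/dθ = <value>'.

seg 1 [0°–87.7°] cycloidal, h=5: full span → s += 5 → s = 5.0000
seg 2 [87.7°–130.1°] cycloidal, h=16: θ=125.5° here. β=37.8, B=42.4. 16·(0.8915 − sin(2π·0.8915)/(2π)) = 15.8687 → s = 20.8687
velocity in seg [87.7°–130.1°] (cycloidal), θ in radians: β = 37.8° = 0.6597 rad, B = 42.4° = 0.7400 rad; ds/dθ = (h/B)(1 − cos(2πβ/B)) = (16/0.7400)(1 − cos(2π·0.8915)) = 4.831788 mm/rad

s = 20.8687, ds/dθ = 4.8318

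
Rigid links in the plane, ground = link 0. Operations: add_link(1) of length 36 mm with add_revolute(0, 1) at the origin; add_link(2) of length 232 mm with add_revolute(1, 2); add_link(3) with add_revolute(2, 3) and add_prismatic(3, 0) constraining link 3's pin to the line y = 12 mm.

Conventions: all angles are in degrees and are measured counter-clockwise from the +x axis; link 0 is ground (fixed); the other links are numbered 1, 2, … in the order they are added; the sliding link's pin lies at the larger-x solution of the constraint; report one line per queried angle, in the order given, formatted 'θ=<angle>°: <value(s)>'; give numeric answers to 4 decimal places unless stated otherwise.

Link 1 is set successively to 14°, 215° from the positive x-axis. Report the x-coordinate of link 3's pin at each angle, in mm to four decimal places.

geometry: r = 36 mm, L = 232 mm, e = 12 mm
θ=14°: crank pin P = (r cos θ, r sin θ) = (34.930646, 8.709188)
θ=14°: h = r sin θ − e = 8.709188 − 12 = -3.290812
θ=14°: x = r cos θ + √(L² − h²) = 34.930646 + 231.976660 = 266.907306
θ=215°: crank pin P = (r cos θ, r sin θ) = (-29.489474, -20.648752)
θ=215°: h = r sin θ − e = -20.648752 − 12 = -32.648752
θ=215°: x = r cos θ + √(L² − h²) = -29.489474 + 229.691225 = 200.201752

θ=14°: 266.9073
θ=215°: 200.2018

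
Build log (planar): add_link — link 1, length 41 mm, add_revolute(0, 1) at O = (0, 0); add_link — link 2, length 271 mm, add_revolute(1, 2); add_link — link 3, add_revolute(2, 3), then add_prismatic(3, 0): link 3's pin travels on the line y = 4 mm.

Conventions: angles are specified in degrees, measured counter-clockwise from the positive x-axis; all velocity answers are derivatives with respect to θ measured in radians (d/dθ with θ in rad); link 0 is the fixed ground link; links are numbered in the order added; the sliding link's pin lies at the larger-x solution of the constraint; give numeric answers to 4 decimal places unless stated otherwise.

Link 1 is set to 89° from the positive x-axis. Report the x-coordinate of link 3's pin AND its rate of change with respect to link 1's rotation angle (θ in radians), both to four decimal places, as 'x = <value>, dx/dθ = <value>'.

geometry: r = 41 mm, L = 271 mm, e = 4 mm
crank pin P = (r cos θ, r sin θ) = (0.715549, 40.993756)
h = r sin θ − e = 40.993756 − 4 = 36.993756
x = r cos θ + √(L² − h²) = 0.715549 + 268.463148 = 269.178697
dx/dθ = −r sin θ − h·r cos θ/√(L² − h²) (θ in radians; h = 36.993756) = -41.092357

x = 269.1787, dx/dθ = -41.0924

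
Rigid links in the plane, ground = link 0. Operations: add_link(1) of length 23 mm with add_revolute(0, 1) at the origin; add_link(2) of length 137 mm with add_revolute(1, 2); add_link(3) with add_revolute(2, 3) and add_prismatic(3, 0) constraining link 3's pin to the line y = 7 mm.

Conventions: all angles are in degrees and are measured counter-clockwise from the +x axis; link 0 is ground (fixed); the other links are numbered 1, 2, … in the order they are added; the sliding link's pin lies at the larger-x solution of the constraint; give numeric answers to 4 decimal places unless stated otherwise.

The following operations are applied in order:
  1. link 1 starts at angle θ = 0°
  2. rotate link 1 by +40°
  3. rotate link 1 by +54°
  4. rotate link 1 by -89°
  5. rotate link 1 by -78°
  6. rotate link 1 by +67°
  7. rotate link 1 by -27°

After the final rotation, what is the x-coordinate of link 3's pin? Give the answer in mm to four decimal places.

geometry: r = 23 mm, L = 137 mm, e = 7 mm; θ starts at 0°
rotate link 1 by +40°: θ ← 0° +40° = 40°
rotate link 1 by +54°: θ ← 40° +54° = 94°
rotate link 1 by -89°: θ ← 94° -89° = 5°
rotate link 1 by -78°: θ ← 5° -78° = -73°
rotate link 1 by +67°: θ ← -73° +67° = -6°
rotate link 1 by -27°: θ ← -6° -27° = -33°
crank pin P = (r cos θ, r sin θ) = (19.289423, -12.526698)
h = r sin θ − e = -12.526698 − 7 = -19.526698
x = r cos θ + √(L² − h²) = 19.289423 + 135.601283 = 154.890707

154.8907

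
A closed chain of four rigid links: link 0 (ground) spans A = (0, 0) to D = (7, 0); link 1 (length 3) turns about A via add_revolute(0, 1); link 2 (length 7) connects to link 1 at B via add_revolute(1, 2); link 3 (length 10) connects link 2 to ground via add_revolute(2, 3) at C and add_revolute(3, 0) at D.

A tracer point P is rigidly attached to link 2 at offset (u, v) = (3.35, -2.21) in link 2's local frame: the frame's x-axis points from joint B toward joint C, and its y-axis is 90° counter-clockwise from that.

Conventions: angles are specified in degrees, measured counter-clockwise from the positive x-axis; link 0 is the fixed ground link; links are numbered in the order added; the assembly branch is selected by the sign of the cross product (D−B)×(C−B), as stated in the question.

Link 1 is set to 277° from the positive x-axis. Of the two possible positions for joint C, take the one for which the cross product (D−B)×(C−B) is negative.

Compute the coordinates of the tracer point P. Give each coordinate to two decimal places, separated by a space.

A=(0,0), D=(7.00,0)
B = A + 3.00·(cos277°, sin277°) = (0.3656, -2.9776)
|BD| = 7.2720
circle(B,7.00) ∩ circle(D,10.00): a=0.1294, h=6.9988
  candidates: C₊=(-2.3822,3.4605) cross=50.895; C₋=(3.3494,-9.3098) cross=-50.895
  branch - wants cross < 0 → take C=(3.3494,-9.3098) (cross=-50.895)
ex = (C−B)/|BC| = (0.4263,-0.9046); ey = (0.9046,0.4263)
P = B + 3.35·ex + -2.21·ey = (-0.2056,-6.9501)

-0.21 -6.95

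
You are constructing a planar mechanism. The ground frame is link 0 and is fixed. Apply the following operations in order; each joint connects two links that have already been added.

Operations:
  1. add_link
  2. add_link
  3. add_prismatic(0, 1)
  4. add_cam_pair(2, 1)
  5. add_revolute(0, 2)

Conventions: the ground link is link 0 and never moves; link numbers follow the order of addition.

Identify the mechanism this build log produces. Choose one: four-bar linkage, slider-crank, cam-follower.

links: 3 (incl. ground); joints: 1 revolute, 1 prismatic, 1 higher (cam) pair, forming one closed loop
3 links, revolute + prismatic + higher pair in one loop → cam-follower

cam-follower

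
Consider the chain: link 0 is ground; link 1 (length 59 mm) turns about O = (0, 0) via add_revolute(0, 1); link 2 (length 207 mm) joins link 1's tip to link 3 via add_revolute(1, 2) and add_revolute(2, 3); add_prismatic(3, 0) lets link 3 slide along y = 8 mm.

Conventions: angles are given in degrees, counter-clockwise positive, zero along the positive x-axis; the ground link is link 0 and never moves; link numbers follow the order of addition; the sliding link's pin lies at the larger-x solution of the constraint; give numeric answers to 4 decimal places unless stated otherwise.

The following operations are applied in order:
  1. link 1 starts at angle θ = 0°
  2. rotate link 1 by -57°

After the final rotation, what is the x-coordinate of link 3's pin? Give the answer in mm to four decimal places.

geometry: r = 59 mm, L = 207 mm, e = 8 mm; θ starts at 0°
rotate link 1 by -57°: θ ← 0° -57° = -57°
crank pin P = (r cos θ, r sin θ) = (32.133703, -49.481564)
h = r sin θ − e = -49.481564 − 8 = -57.481564
x = r cos θ + √(L² − h²) = 32.133703 + 198.858919 = 230.992623

230.9926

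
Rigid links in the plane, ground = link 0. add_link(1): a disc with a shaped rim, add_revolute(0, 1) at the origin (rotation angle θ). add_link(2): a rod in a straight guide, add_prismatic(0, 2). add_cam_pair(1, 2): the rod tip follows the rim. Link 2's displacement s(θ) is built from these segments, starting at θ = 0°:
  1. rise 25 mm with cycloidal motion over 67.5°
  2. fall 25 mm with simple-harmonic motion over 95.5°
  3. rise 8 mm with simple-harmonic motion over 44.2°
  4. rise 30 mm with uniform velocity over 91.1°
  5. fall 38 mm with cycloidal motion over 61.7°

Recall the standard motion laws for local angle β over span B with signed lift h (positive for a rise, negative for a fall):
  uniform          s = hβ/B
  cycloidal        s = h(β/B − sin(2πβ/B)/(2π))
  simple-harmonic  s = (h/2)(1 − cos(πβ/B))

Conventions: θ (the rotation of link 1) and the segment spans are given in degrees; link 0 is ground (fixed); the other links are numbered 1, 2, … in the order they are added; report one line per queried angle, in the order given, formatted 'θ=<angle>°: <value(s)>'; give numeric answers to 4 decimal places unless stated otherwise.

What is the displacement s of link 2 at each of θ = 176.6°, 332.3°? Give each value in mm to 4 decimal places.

segment 1 (0° to 67.5°, cycloidal, h = 25) is passed completely: s = 0.0000 + (25) = 25.0000
segment 2 (67.5° to 163°, simple-harmonic, h = -25) is passed completely: s = 25.0000 + (-25) = 0.0000
θ = 176.6° falls in segment 3 (163° to 207.2°, simple-harmonic, h = 8): β = 176.6 − 163 = 13.6°, B = 44.2°; Δs = 8/2·(1 − cos(π·0.3077)) = 1.7277; s = 0.0000 + 1.7277 = 1.7277
segment 3 (163° to 207.2°, simple-harmonic, h = 8) is passed completely: s = 0.0000 + (8) = 8.0000
segment 4 (207.2° to 298.3°, uniform, h = 30) is passed completely: s = 8.0000 + (30) = 38.0000
θ = 332.3° falls in segment 5 (298.3° to 360°, cycloidal, h = -38): β = 332.3 − 298.3 = 34°, B = 61.7°; Δs = -38·(0.5511 − sin(2π·0.5511)/(2π)) = -22.8470; s = 38.0000 − 22.8470 = 15.1530

θ=176.6°: 1.7277
θ=332.3°: 15.1530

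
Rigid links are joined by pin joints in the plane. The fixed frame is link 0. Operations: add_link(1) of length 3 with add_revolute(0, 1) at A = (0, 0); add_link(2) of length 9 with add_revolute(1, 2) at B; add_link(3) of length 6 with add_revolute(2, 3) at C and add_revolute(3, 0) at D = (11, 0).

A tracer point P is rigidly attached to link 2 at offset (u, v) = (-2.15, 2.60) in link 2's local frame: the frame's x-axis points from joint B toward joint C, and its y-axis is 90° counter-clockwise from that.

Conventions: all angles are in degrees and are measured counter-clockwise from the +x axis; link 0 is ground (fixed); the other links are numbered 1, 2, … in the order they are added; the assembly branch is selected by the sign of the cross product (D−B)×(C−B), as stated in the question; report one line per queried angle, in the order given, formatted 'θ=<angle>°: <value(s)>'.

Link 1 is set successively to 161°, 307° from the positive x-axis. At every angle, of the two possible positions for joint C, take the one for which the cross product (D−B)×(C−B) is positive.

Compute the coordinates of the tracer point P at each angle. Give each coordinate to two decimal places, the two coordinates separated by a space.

A=(0,0), D=(11.00,0)
θ=161°: B = A + 3.00·(cos161°, sin161°) = (-2.8366, 0.9767)
θ=161°: |BD| = 13.8710
θ=161°: circle(B,9.00) ∩ circle(D,6.00): a=8.5576, h=2.7871
θ=161°:   candidates: C₊=(5.8960,3.1543) cross=38.659; C₋=(5.5035,-2.4060) cross=-38.659
θ=161°:   branch + wants cross > 0 → take C=(5.8960,3.1543) (cross=38.659)
θ=161°: ex = (C−B)/|BC| = (0.9703,0.2420); ey = (-0.2420,0.9703)
θ=161°: P = B + -2.15·ex + 2.60·ey = (-5.5518,2.9793)
θ=307°: B = A + 3.00·(cos307°, sin307°) = (1.8054, -2.3959)
θ=307°: |BD| = 9.5016
θ=307°: circle(B,9.00) ∩ circle(D,6.00): a=7.1188, h=5.5066
θ=307°:   candidates: C₊=(7.3057,4.7278) cross=52.321; C₋=(10.0828,-5.9295) cross=-52.321
θ=307°:   branch + wants cross > 0 → take C=(7.3057,4.7278) (cross=52.321)
θ=307°: ex = (C−B)/|BC| = (0.6111,0.7915); ey = (-0.7915,0.6111)
θ=307°: P = B + -2.15·ex + 2.60·ey = (-1.5665,-2.5087)

θ=161°: -5.55 2.98
θ=307°: -1.57 -2.51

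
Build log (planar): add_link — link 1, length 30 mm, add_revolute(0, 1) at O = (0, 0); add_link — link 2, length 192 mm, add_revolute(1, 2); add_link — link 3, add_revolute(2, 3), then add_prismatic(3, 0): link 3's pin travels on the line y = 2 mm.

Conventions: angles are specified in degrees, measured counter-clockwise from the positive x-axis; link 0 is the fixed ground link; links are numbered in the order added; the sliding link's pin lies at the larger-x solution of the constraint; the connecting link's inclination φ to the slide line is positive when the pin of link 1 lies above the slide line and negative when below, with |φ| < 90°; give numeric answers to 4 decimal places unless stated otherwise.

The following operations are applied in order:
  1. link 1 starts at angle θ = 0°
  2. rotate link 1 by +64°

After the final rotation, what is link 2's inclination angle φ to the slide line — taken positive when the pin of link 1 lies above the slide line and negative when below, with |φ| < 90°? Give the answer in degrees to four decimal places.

geometry: r = 30 mm, L = 192 mm, e = 2 mm; θ starts at 0°
rotate link 1 by +64°: θ ← 0° +64° = 64°
h = r sin θ − e = 26.963821 − 2 = 24.963821
sin φ = h / L = 24.963821 / 192 = 0.13001990
φ = arcsin(0.13001990) = 7.470742°

7.4707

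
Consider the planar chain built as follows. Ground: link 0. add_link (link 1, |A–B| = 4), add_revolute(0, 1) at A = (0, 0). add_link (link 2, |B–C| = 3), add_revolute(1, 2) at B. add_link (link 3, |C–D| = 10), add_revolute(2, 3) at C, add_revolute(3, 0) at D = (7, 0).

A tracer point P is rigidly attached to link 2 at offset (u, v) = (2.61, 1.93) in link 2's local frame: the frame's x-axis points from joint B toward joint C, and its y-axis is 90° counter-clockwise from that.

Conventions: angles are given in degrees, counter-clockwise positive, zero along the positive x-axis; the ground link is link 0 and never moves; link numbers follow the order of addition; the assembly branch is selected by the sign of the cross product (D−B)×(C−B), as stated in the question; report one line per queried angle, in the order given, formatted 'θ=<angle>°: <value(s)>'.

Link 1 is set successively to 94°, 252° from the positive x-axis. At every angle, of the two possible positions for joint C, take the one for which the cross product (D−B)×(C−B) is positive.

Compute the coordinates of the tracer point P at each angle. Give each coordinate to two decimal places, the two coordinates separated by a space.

A=(0,0), D=(7.00,0)
θ=94°: B = A + 4.00·(cos94°, sin94°) = (-0.2790, 3.9903)
θ=94°: |BD| = 8.3010
θ=94°: circle(B,3.00) ∩ circle(D,10.00): a=-1.3308, h=2.6887
θ=94°:   candidates: C₊=(-0.1535,6.9876) cross=22.319; C₋=(-2.7384,2.2723) cross=-22.319
θ=94°:   branch + wants cross > 0 → take C=(-0.1535,6.9876) (cross=22.319)
θ=94°: ex = (C−B)/|BC| = (0.0418,0.9991); ey = (-0.9991,0.0418)
θ=94°: P = B + 2.61·ex + 1.93·ey = (-2.0982,6.6787)
θ=252°: B = A + 4.00·(cos252°, sin252°) = (-1.2361, -3.8042)
θ=252°: |BD| = 9.0722
θ=252°: circle(B,3.00) ∩ circle(D,10.00): a=-0.4792, h=2.9615
θ=252°:   candidates: C₊=(-2.9129,-1.3166) cross=26.867; C₋=(-0.4293,-6.6937) cross=-26.867
θ=252°:   branch + wants cross > 0 → take C=(-2.9129,-1.3166) (cross=26.867)
θ=252°: ex = (C−B)/|BC| = (-0.5590,0.8292); ey = (-0.8292,-0.5590)
θ=252°: P = B + 2.61·ex + 1.93·ey = (-4.2953,-2.7188)

θ=94°: -2.10 6.68
θ=252°: -4.30 -2.72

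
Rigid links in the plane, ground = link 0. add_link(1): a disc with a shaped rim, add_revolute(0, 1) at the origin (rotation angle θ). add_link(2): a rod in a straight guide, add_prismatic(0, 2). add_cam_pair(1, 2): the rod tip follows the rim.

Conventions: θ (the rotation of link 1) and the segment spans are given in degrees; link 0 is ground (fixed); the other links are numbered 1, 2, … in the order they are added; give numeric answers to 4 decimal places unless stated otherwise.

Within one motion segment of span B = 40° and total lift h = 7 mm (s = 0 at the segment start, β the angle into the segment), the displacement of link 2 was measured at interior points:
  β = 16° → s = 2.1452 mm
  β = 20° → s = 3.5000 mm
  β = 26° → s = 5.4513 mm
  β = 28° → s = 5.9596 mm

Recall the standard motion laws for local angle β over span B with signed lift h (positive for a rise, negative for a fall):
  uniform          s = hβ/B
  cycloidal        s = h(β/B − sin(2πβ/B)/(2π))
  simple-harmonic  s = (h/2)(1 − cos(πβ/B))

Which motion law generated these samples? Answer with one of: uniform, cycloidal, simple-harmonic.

candidates at β/B = r: uniform s = h·r (linear in β); cycloidal s = h·(r − sin(2πr)/(2π)); simple-harmonic s = (h/2)(1 − cos(πr))
β=16°: printed 2.1452 | uniform 2.8000, cycloidal 2.1452, simple-harmonic 2.4184
β=20°: printed 3.5000 | uniform 3.5000, cycloidal 3.5000, simple-harmonic 3.5000
β=26°: printed 5.4513 | uniform 4.5500, cycloidal 5.4513, simple-harmonic 5.0890
β=28°: printed 5.9596 | uniform 4.9000, cycloidal 5.9596, simple-harmonic 5.5572
only one law matches every sample → cycloidal

cycloidal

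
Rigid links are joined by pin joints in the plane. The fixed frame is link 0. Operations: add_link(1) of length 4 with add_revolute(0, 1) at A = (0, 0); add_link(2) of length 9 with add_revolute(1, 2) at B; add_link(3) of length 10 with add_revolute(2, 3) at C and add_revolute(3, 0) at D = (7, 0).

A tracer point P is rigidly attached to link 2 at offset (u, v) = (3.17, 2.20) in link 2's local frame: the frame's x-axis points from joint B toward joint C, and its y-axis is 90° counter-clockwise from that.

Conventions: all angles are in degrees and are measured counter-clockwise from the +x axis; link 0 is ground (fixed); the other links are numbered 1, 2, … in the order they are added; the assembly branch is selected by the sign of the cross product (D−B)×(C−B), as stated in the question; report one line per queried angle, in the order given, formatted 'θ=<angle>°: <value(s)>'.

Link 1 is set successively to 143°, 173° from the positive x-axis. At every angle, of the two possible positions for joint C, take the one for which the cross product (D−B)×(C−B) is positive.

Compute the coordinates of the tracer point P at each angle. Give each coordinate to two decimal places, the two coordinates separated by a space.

A=(0,0), D=(7.00,0)
θ=143°: B = A + 4.00·(cos143°, sin143°) = (-3.1945, 2.4073)
θ=143°: |BD| = 10.4749
θ=143°: circle(B,9.00) ∩ circle(D,10.00): a=4.3305, h=7.8897
θ=143°:   candidates: C₊=(2.8332,9.0905) cross=82.643; C₋=(-0.7931,-6.2664) cross=-82.643
θ=143°:   branch + wants cross > 0 → take C=(2.8332,9.0905) (cross=82.643)
θ=143°: ex = (C−B)/|BC| = (0.6698,0.7426); ey = (-0.7426,0.6698)
θ=143°: P = B + 3.17·ex + 2.20·ey = (-2.7051,6.2347)
θ=173°: B = A + 4.00·(cos173°, sin173°) = (-3.9702, 0.4875)
θ=173°: |BD| = 10.9810
θ=173°: circle(B,9.00) ∩ circle(D,10.00): a=4.6254, h=7.7205
θ=173°:   candidates: C₊=(0.9934,7.9950) cross=84.779; C₋=(0.3079,-7.4307) cross=-84.779
θ=173°:   branch + wants cross > 0 → take C=(0.9934,7.9950) (cross=84.779)
θ=173°: ex = (C−B)/|BC| = (0.5515,0.8342); ey = (-0.8342,0.5515)
θ=173°: P = B + 3.17·ex + 2.20·ey = (-4.0571,4.3451)

θ=143°: -2.71 6.23
θ=173°: -4.06 4.35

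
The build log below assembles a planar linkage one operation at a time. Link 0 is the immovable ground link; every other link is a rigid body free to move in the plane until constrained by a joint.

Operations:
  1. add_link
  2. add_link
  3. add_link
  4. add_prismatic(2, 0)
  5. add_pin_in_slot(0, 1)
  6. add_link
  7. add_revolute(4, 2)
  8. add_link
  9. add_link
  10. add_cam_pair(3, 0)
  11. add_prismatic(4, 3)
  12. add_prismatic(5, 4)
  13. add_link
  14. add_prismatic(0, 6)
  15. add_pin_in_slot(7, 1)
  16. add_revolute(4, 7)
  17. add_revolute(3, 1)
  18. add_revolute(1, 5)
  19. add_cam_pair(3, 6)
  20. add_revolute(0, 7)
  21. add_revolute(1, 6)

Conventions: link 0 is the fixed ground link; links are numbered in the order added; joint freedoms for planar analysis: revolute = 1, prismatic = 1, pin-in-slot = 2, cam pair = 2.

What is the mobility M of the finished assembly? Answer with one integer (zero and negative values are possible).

ground; <1,0,0>
#1 <2,0,0>
#2 <3,0,0>
#3 <4,0,0>
P:2↔0 J1 <4,1,0>
PS:0↔1 J2 <4,1,1>
#4 <5,1,1>
R:4↔2 J1 <5,2,1>
#5 <6,2,1>
#6 <7,2,1>
C:3↔0 J2 <7,2,2>
P:4↔3 J1 <7,3,2>
P:5↔4 J1 <7,4,2>
#7 <8,4,2>
P:0↔6 J1 <8,5,2>
PS:7↔1 J2 <8,5,3>
R:4↔7 J1 <8,6,3>
R:3↔1 J1 <8,7,3>
R:1↔5 J1 <8,8,3>
C:3↔6 J2 <8,8,4>
R:0↔7 J1 <8,9,4>
R:1↔6 J1 <8,10,4>
3×7 − 2×10 − 1×4 = -3

M = -3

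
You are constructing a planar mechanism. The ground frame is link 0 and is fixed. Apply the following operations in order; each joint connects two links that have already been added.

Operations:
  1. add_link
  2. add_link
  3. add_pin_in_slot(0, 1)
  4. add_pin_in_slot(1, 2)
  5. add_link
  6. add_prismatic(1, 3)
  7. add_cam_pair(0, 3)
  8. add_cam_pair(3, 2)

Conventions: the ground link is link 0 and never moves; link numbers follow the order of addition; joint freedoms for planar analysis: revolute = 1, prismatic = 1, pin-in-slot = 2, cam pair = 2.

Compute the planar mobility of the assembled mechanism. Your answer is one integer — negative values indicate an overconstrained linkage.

L=1 J1=0 J2=0
add link → L=2 J1=0 J2=0
add link → L=3 J1=0 J2=0
PS@0,1 dof=2 J2 → L=3 J1=0 J2=1
PS@1,2 dof=2 J2 → L=3 J1=0 J2=2
add link → L=4 J1=0 J2=2
P@1,3 dof=1 J1 → L=4 J1=1 J2=2
C@0,3 dof=2 J2 → L=4 J1=1 J2=3
C@3,2 dof=2 J2 → L=4 J1=1 J2=4
M=3(L−1)−2J1−J2=3·3−2·1−4=3

M = 3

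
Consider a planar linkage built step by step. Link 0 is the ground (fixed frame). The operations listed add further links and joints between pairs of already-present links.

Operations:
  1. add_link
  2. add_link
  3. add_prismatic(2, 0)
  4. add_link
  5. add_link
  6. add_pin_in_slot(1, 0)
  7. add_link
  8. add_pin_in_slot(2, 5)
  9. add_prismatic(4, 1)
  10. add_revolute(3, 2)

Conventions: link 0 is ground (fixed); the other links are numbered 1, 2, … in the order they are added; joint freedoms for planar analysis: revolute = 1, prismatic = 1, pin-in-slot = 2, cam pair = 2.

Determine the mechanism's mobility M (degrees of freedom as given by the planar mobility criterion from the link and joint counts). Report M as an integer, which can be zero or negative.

link 0 = ground. State L|J1|J2 = 1|0|0
+link1  2|0|0
+link2  3|0|0
P(2,0) f=1→J1  3|1|0
+link3  4|1|0
+link4  5|1|0
PS(1,0) f=2→J2  5|1|1
+link5  6|1|1
PS(2,5) f=2→J2  6|1|2
P(4,1) f=1→J1  6|2|2
R(3,2) f=1→J1  6|3|2
M = 3(6−1)−2·3−2 = 15−6−2 = 7

M = 7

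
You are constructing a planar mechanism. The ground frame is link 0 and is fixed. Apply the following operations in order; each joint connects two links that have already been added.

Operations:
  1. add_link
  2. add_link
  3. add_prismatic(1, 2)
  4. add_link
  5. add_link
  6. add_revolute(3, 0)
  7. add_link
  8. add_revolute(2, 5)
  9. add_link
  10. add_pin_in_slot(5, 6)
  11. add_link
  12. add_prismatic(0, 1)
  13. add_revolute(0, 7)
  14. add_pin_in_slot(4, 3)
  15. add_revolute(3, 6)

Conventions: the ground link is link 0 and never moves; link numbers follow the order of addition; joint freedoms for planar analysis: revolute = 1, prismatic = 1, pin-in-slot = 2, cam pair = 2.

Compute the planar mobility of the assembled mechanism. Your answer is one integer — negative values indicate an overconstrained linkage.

link 0 = ground. State L|J1|J2 = 1|0|0
+link1  2|0|0
+link2  3|0|0
P(1,2) f=1→J1  3|1|0
+link3  4|1|0
+link4  5|1|0
R(3,0) f=1→J1  5|2|0
+link5  6|2|0
R(2,5) f=1→J1  6|3|0
+link6  7|3|0
PS(5,6) f=2→J2  7|3|1
+link7  8|3|1
P(0,1) f=1→J1  8|4|1
R(0,7) f=1→J1  8|5|1
PS(4,3) f=2→J2  8|5|2
R(3,6) f=1→J1  8|6|2
M = 3(8−1)−2·6−2 = 21−12−2 = 7

M = 7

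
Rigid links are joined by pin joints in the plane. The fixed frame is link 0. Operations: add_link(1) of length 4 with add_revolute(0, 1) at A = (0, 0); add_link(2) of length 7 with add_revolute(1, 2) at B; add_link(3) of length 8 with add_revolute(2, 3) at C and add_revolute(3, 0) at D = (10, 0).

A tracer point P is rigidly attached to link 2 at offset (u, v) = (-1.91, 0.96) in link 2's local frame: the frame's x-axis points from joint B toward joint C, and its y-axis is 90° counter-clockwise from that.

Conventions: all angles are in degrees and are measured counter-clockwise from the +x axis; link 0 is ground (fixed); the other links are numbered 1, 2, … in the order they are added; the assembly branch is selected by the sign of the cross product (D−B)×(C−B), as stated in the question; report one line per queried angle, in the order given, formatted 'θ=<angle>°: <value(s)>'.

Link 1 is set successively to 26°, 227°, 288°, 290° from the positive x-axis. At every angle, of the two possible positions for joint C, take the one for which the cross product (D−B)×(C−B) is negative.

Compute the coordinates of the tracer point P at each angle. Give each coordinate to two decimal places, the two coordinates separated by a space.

A=(0,0), D=(10.00,0)
θ=26°: B = A + 4.00·(cos26°, sin26°) = (3.5952, 1.7535)
θ=26°: |BD| = 6.6405
θ=26°: circle(B,7.00) ∩ circle(D,8.00): a=2.1908, h=6.6483
θ=26°:   candidates: C₊=(7.4638,7.5873) cross=44.148; C₋=(3.9527,-5.2374) cross=-44.148
θ=26°:   branch - wants cross < 0 → take C=(3.9527,-5.2374) (cross=-44.148)
θ=26°: ex = (C−B)/|BC| = (0.0511,-0.9987); ey = (0.9987,0.0511)
θ=26°: P = B + -1.91·ex + 0.96·ey = (4.4564,3.7100)
θ=227°: B = A + 4.00·(cos227°, sin227°) = (-2.7280, -2.9254)
θ=227°: |BD| = 13.0599
θ=227°: circle(B,7.00) ∩ circle(D,8.00): a=5.9556, h=3.6783
θ=227°:   candidates: C₊=(2.2524,1.9935) cross=48.039; C₋=(3.9003,-5.1762) cross=-48.039
θ=227°:   branch - wants cross < 0 → take C=(3.9003,-5.1762) (cross=-48.039)
θ=227°: ex = (C−B)/|BC| = (0.9469,-0.3215); ey = (0.3215,0.9469)
θ=227°: P = B + -1.91·ex + 0.96·ey = (-4.2279,-1.4022)
θ=288°: B = A + 4.00·(cos288°, sin288°) = (1.2361, -3.8042)
θ=288°: |BD| = 9.5540
θ=288°: circle(B,7.00) ∩ circle(D,8.00): a=3.9920, h=5.7501
θ=288°:   candidates: C₊=(2.6083,3.0599) cross=54.937; C₋=(7.1875,-7.4893) cross=-54.937
θ=288°:   branch - wants cross < 0 → take C=(7.1875,-7.4893) (cross=-54.937)
θ=288°: ex = (C−B)/|BC| = (0.8502,-0.5264); ey = (0.5264,0.8502)
θ=288°: P = B + -1.91·ex + 0.96·ey = (0.1176,-1.9825)
θ=290°: B = A + 4.00·(cos290°, sin290°) = (1.3681, -3.7588)
θ=290°: |BD| = 9.4148
θ=290°: circle(B,7.00) ∩ circle(D,8.00): a=3.9108, h=5.8057
θ=290°:   candidates: C₊=(2.6358,3.1255) cross=54.659; C₋=(7.2715,-7.5203) cross=-54.659
θ=290°:   branch - wants cross < 0 → take C=(7.2715,-7.5203) (cross=-54.659)
θ=290°: ex = (C−B)/|BC| = (0.8433,-0.5374); ey = (0.5374,0.8433)
θ=290°: P = B + -1.91·ex + 0.96·ey = (0.2732,-1.9228)

θ=26°: 4.46 3.71
θ=227°: -4.23 -1.40
θ=288°: 0.12 -1.98
θ=290°: 0.27 -1.92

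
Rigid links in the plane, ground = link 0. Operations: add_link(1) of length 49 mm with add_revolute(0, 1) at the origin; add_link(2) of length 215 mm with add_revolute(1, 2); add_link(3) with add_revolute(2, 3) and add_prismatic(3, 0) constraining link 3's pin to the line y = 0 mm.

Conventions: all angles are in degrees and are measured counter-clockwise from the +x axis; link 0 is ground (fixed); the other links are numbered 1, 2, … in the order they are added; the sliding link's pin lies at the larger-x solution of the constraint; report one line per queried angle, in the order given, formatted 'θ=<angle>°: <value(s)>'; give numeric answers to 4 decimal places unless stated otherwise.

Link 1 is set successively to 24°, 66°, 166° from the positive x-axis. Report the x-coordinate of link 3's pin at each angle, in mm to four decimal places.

geometry: r = 49 mm, L = 215 mm, e = 0 mm
θ=24°: crank pin P = (r cos θ, r sin θ) = (44.763727, 19.930096)
θ=24°: h = r sin θ − e = 19.930096 − 0 = 19.930096
θ=24°: x = r cos θ + √(L² − h²) = 44.763727 + 214.074266 = 258.837993
θ=66°: crank pin P = (r cos θ, r sin θ) = (19.930096, 44.763727)
θ=66°: h = r sin θ − e = 44.763727 − 0 = 44.763727
θ=66°: x = r cos θ + √(L² − h²) = 19.930096 + 210.288394 = 230.218490
θ=166°: crank pin P = (r cos θ, r sin θ) = (-47.544491, 11.854173)
θ=166°: h = r sin θ − e = 11.854173 − 0 = 11.854173
θ=166°: x = r cos θ + √(L² − h²) = -47.544491 + 214.672957 = 167.128467

θ=24°: 258.8380
θ=66°: 230.2185
θ=166°: 167.1285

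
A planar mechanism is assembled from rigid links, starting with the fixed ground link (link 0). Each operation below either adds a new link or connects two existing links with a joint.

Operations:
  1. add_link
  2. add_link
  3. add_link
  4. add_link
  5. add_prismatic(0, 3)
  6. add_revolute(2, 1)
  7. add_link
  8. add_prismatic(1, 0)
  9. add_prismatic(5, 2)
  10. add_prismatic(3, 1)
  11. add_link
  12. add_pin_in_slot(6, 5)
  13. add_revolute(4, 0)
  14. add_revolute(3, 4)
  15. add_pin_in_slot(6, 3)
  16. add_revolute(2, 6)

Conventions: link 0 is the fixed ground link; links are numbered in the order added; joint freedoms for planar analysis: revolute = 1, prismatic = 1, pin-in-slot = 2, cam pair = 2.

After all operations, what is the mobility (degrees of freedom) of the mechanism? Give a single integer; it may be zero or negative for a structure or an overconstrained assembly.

(L,J1,J2)=(1,0,0); link0 fixed
link1: (2,0,0)
link2: (3,0,0)
link3: (4,0,0)
link4: (5,0,0)
P 0-3 [J1]: (5,1,0)
R 2-1 [J1]: (5,2,0)
link5: (6,2,0)
P 1-0 [J1]: (6,3,0)
P 5-2 [J1]: (6,4,0)
P 3-1 [J1]: (6,5,0)
link6: (7,5,0)
PS 6-5 [J2]: (7,5,1)
R 4-0 [J1]: (7,6,1)
R 3-4 [J1]: (7,7,1)
PS 6-3 [J2]: (7,7,2)
R 2-6 [J1]: (7,8,2)
Grübler: 3·6 − 2·8 − 2 = 0

M = 0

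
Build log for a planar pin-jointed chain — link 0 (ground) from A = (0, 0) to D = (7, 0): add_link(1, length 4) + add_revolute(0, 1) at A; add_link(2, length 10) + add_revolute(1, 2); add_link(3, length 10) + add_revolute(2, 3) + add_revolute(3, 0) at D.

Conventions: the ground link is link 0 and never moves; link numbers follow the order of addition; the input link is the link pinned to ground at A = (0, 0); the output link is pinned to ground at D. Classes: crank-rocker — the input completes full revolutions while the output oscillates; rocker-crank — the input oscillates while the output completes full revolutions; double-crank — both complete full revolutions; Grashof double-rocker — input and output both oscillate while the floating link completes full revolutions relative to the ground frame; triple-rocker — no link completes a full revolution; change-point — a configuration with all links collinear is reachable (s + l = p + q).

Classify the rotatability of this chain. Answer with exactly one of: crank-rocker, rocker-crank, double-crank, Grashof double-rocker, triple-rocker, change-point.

lengths: ground=7, input=4, coupler=10, output=10
sorted: s=4 (shortest), l=10 (longest), p+q=17
s + l = 14 vs p + q = 17
s + l < p + q (Grashof) with shortest = input link → crank-rocker

crank-rocker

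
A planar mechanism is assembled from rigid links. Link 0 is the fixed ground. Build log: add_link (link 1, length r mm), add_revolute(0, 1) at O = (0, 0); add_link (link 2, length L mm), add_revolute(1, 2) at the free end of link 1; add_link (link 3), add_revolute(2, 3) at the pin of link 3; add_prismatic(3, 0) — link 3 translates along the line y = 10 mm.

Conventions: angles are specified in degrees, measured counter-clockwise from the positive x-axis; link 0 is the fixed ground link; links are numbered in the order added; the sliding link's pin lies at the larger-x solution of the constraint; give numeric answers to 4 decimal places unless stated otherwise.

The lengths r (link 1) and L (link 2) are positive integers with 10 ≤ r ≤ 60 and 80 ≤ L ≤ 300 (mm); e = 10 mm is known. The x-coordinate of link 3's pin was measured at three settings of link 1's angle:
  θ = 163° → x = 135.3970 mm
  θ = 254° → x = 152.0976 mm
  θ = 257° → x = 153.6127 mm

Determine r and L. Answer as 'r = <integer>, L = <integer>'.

constraint per measurement: (x − r cos θ)² + (r sin θ − e)² = L²
subtracting the θ₁ and θ₂ equations cancels the r² and L² terms:
r = (x₁² − x₂²) / (2[(x₁cos θ₁ + e sin θ₁) − (x₂cos θ₂ + e sin θ₂)]) = 32.0001 → r = 32
L² = (x₁ − r cos θ₁)² + (r sin θ₁ − e)² = 27556.0006 → L = 166.0000 → L = 166
check at θ₃=257°: x = 153.6127 (printed 153.6127) ✓

r = 32, L = 166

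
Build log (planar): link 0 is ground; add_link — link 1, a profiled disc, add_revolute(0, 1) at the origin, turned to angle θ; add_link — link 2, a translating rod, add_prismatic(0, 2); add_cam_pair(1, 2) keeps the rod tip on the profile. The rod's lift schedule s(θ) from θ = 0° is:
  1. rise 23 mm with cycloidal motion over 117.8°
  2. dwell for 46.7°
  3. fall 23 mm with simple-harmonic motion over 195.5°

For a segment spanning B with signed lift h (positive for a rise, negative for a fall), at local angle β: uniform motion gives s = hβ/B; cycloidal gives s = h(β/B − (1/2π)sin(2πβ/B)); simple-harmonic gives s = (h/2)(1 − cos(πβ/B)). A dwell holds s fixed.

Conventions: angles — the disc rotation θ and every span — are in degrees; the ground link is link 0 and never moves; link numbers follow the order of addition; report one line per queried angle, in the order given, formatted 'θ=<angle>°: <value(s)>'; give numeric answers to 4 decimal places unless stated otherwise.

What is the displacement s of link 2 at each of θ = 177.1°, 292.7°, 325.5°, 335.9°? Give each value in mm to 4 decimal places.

seg 1 [0°–117.8°] cycloidal, h=23: full span → s += 23 → s = 23.0000
seg 2 [117.8°–164.5°] dwell: s stays 23.0000
seg 3 [164.5°–360°] simple-harmonic, h=-23: θ=177.1° here. β=12.6, B=195.5. -23/2·(1 − cos(π·0.0645)) = -0.2349 → s = 22.7651
seg 3 [164.5°–360°] simple-harmonic, h=-23: θ=292.7° here. β=128.2, B=195.5. -23/2·(1 − cos(π·0.6558)) = -16.9053 → s = 6.0947
seg 3 [164.5°–360°] simple-harmonic, h=-23: θ=325.5° here. β=161, B=195.5. -23/2·(1 − cos(π·0.8235)) = -21.2775 → s = 1.7225
seg 3 [164.5°–360°] simple-harmonic, h=-23: θ=335.9° here. β=171.4, B=195.5. -23/2·(1 − cos(π·0.8767)) = -22.1483 → s = 0.8517

θ=177.1°: 22.7651
θ=292.7°: 6.0947
θ=325.5°: 1.7225
θ=335.9°: 0.8517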